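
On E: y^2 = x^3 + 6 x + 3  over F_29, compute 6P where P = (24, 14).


k = 6 = 110_2 (binary, LSB first: 011)
Double-and-add from P = (24, 14):
  bit 0 = 0: acc unchanged = O
  bit 1 = 1: acc = O + (17, 28) = (17, 28)
  bit 2 = 1: acc = (17, 28) + (19, 4) = (21, 20)

6P = (21, 20)


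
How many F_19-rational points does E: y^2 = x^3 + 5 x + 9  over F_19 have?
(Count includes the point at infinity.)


For each x in F_19, count y with y^2 = x^3 + 5 x + 9 mod 19:
  x = 0: RHS = 9, y in [3, 16]  -> 2 point(s)
  x = 4: RHS = 17, y in [6, 13]  -> 2 point(s)
  x = 5: RHS = 7, y in [8, 11]  -> 2 point(s)
  x = 7: RHS = 7, y in [8, 11]  -> 2 point(s)
  x = 9: RHS = 4, y in [2, 17]  -> 2 point(s)
  x = 12: RHS = 11, y in [7, 12]  -> 2 point(s)
  x = 14: RHS = 11, y in [7, 12]  -> 2 point(s)
  x = 15: RHS = 1, y in [1, 18]  -> 2 point(s)
  x = 16: RHS = 5, y in [9, 10]  -> 2 point(s)
Affine points: 18. Add the point at infinity: total = 19.

#E(F_19) = 19


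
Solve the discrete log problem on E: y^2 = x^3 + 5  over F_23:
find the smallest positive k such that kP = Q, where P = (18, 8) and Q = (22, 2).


Enumerate multiples of P until we hit Q = (22, 2):
  1P = (18, 8)
  2P = (22, 2)
Match found at i = 2.

k = 2


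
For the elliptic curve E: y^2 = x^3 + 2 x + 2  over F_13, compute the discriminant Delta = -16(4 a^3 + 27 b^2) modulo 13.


4 a^3 + 27 b^2 = 4*2^3 + 27*2^2 = 32 + 108 = 140
Delta = -16 * (140) = -2240
Delta mod 13 = 9

Delta = 9 (mod 13)


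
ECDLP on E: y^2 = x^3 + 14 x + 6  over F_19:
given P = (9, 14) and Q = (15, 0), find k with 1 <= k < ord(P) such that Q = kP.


Enumerate multiples of P until we hit Q = (15, 0):
  1P = (9, 14)
  2P = (2, 17)
  3P = (14, 18)
  4P = (5, 12)
  5P = (10, 14)
  6P = (0, 5)
  7P = (11, 3)
  8P = (15, 0)
Match found at i = 8.

k = 8


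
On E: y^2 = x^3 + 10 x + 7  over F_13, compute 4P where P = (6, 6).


k = 4 = 100_2 (binary, LSB first: 001)
Double-and-add from P = (6, 6):
  bit 0 = 0: acc unchanged = O
  bit 1 = 0: acc unchanged = O
  bit 2 = 1: acc = O + (8, 1) = (8, 1)

4P = (8, 1)


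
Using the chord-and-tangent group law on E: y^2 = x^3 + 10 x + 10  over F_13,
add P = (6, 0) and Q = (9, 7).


P != Q, so use the chord formula.
s = (y2 - y1) / (x2 - x1) = (7) / (3) mod 13 = 11
x3 = s^2 - x1 - x2 mod 13 = 11^2 - 6 - 9 = 2
y3 = s (x1 - x3) - y1 mod 13 = 11 * (6 - 2) - 0 = 5

P + Q = (2, 5)


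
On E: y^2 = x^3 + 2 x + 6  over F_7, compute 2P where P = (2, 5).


Doubling: s = (3 x1^2 + a) / (2 y1)
s = (3*2^2 + 2) / (2*5) mod 7 = 0
x3 = s^2 - 2 x1 mod 7 = 0^2 - 2*2 = 3
y3 = s (x1 - x3) - y1 mod 7 = 0 * (2 - 3) - 5 = 2

2P = (3, 2)


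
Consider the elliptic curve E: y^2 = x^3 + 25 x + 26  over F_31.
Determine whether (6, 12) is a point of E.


Check whether y^2 = x^3 + 25 x + 26 (mod 31) for (x, y) = (6, 12).
LHS: y^2 = 12^2 mod 31 = 20
RHS: x^3 + 25 x + 26 = 6^3 + 25*6 + 26 mod 31 = 20
LHS = RHS

Yes, on the curve


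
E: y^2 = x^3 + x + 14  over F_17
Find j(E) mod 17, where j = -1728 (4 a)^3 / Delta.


Delta = -16(4 a^3 + 27 b^2) mod 17 = 9
-1728 * (4 a)^3 = -1728 * (4*1)^3 mod 17 = 10
j = 10 * 9^(-1) mod 17 = 3

j = 3 (mod 17)


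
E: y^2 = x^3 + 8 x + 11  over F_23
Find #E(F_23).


For each x in F_23, count y with y^2 = x^3 + 8 x + 11 mod 23:
  x = 2: RHS = 12, y in [9, 14]  -> 2 point(s)
  x = 3: RHS = 16, y in [4, 19]  -> 2 point(s)
  x = 8: RHS = 12, y in [9, 14]  -> 2 point(s)
  x = 11: RHS = 4, y in [2, 21]  -> 2 point(s)
  x = 12: RHS = 18, y in [8, 15]  -> 2 point(s)
  x = 13: RHS = 12, y in [9, 14]  -> 2 point(s)
  x = 16: RHS = 3, y in [7, 16]  -> 2 point(s)
  x = 17: RHS = 0, y in [0]  -> 1 point(s)
  x = 20: RHS = 6, y in [11, 12]  -> 2 point(s)
  x = 22: RHS = 2, y in [5, 18]  -> 2 point(s)
Affine points: 19. Add the point at infinity: total = 20.

#E(F_23) = 20


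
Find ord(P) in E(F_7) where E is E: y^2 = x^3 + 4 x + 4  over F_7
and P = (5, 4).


Compute successive multiples of P until we hit O:
  1P = (5, 4)
  2P = (1, 4)
  3P = (1, 3)
  4P = (5, 3)
  5P = O

ord(P) = 5


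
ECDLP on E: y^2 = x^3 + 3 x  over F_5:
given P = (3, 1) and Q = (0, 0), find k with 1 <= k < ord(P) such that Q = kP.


Enumerate multiples of P until we hit Q = (0, 0):
  1P = (3, 1)
  2P = (4, 4)
  3P = (2, 2)
  4P = (1, 2)
  5P = (0, 0)
Match found at i = 5.

k = 5


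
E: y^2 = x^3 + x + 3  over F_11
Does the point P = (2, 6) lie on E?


Check whether y^2 = x^3 + 1 x + 3 (mod 11) for (x, y) = (2, 6).
LHS: y^2 = 6^2 mod 11 = 3
RHS: x^3 + 1 x + 3 = 2^3 + 1*2 + 3 mod 11 = 2
LHS != RHS

No, not on the curve


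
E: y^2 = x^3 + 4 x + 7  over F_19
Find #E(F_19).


For each x in F_19, count y with y^2 = x^3 + 4 x + 7 mod 19:
  x = 0: RHS = 7, y in [8, 11]  -> 2 point(s)
  x = 2: RHS = 4, y in [2, 17]  -> 2 point(s)
  x = 4: RHS = 11, y in [7, 12]  -> 2 point(s)
  x = 5: RHS = 0, y in [0]  -> 1 point(s)
  x = 6: RHS = 0, y in [0]  -> 1 point(s)
  x = 7: RHS = 17, y in [6, 13]  -> 2 point(s)
  x = 8: RHS = 0, y in [0]  -> 1 point(s)
  x = 12: RHS = 16, y in [4, 15]  -> 2 point(s)
  x = 16: RHS = 6, y in [5, 14]  -> 2 point(s)
Affine points: 15. Add the point at infinity: total = 16.

#E(F_19) = 16


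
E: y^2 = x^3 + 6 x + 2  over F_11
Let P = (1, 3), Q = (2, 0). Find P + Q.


P != Q, so use the chord formula.
s = (y2 - y1) / (x2 - x1) = (8) / (1) mod 11 = 8
x3 = s^2 - x1 - x2 mod 11 = 8^2 - 1 - 2 = 6
y3 = s (x1 - x3) - y1 mod 11 = 8 * (1 - 6) - 3 = 1

P + Q = (6, 1)


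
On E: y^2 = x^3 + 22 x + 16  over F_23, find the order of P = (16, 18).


Compute successive multiples of P until we hit O:
  1P = (16, 18)
  2P = (22, 19)
  3P = (1, 19)
  4P = (15, 8)
  5P = (0, 4)
  6P = (11, 18)
  7P = (19, 5)
  8P = (17, 17)
  ... (continuing to 20P)
  20P = O

ord(P) = 20


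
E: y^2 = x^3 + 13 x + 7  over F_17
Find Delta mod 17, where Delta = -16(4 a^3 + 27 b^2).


4 a^3 + 27 b^2 = 4*13^3 + 27*7^2 = 8788 + 1323 = 10111
Delta = -16 * (10111) = -161776
Delta mod 17 = 13

Delta = 13 (mod 17)


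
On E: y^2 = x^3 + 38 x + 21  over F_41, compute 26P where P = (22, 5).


k = 26 = 11010_2 (binary, LSB first: 01011)
Double-and-add from P = (22, 5):
  bit 0 = 0: acc unchanged = O
  bit 1 = 1: acc = O + (17, 2) = (17, 2)
  bit 2 = 0: acc unchanged = (17, 2)
  bit 3 = 1: acc = (17, 2) + (29, 16) = (18, 31)
  bit 4 = 1: acc = (18, 31) + (32, 4) = (33, 36)

26P = (33, 36)


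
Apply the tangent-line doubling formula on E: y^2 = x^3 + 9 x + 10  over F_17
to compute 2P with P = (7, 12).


Doubling: s = (3 x1^2 + a) / (2 y1)
s = (3*7^2 + 9) / (2*12) mod 17 = 15
x3 = s^2 - 2 x1 mod 17 = 15^2 - 2*7 = 7
y3 = s (x1 - x3) - y1 mod 17 = 15 * (7 - 7) - 12 = 5

2P = (7, 5)


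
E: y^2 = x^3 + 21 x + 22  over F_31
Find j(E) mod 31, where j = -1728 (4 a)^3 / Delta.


Delta = -16(4 a^3 + 27 b^2) mod 31 = 23
-1728 * (4 a)^3 = -1728 * (4*21)^3 mod 31 = 27
j = 27 * 23^(-1) mod 31 = 16

j = 16 (mod 31)


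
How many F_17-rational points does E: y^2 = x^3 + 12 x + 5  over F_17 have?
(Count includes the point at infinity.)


For each x in F_17, count y with y^2 = x^3 + 12 x + 5 mod 17:
  x = 1: RHS = 1, y in [1, 16]  -> 2 point(s)
  x = 3: RHS = 0, y in [0]  -> 1 point(s)
  x = 4: RHS = 15, y in [7, 10]  -> 2 point(s)
  x = 6: RHS = 4, y in [2, 15]  -> 2 point(s)
  x = 8: RHS = 1, y in [1, 16]  -> 2 point(s)
  x = 9: RHS = 9, y in [3, 14]  -> 2 point(s)
  x = 16: RHS = 9, y in [3, 14]  -> 2 point(s)
Affine points: 13. Add the point at infinity: total = 14.

#E(F_17) = 14


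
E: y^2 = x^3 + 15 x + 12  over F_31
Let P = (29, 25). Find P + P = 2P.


Doubling: s = (3 x1^2 + a) / (2 y1)
s = (3*29^2 + 15) / (2*25) mod 31 = 21
x3 = s^2 - 2 x1 mod 31 = 21^2 - 2*29 = 11
y3 = s (x1 - x3) - y1 mod 31 = 21 * (29 - 11) - 25 = 12

2P = (11, 12)


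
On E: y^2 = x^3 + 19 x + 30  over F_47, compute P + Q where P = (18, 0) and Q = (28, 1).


P != Q, so use the chord formula.
s = (y2 - y1) / (x2 - x1) = (1) / (10) mod 47 = 33
x3 = s^2 - x1 - x2 mod 47 = 33^2 - 18 - 28 = 9
y3 = s (x1 - x3) - y1 mod 47 = 33 * (18 - 9) - 0 = 15

P + Q = (9, 15)


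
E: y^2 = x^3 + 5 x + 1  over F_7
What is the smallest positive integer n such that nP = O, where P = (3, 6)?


Compute successive multiples of P until we hit O:
  1P = (3, 6)
  2P = (5, 5)
  3P = (1, 0)
  4P = (5, 2)
  5P = (3, 1)
  6P = O

ord(P) = 6


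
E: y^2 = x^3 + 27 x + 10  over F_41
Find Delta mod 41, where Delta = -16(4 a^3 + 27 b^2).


4 a^3 + 27 b^2 = 4*27^3 + 27*10^2 = 78732 + 2700 = 81432
Delta = -16 * (81432) = -1302912
Delta mod 41 = 27

Delta = 27 (mod 41)


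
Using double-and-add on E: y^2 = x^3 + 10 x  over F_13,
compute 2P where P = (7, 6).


k = 2 = 10_2 (binary, LSB first: 01)
Double-and-add from P = (7, 6):
  bit 0 = 0: acc unchanged = O
  bit 1 = 1: acc = O + (0, 0) = (0, 0)

2P = (0, 0)


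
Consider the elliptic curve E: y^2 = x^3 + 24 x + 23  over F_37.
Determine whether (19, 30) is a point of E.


Check whether y^2 = x^3 + 24 x + 23 (mod 37) for (x, y) = (19, 30).
LHS: y^2 = 30^2 mod 37 = 12
RHS: x^3 + 24 x + 23 = 19^3 + 24*19 + 23 mod 37 = 12
LHS = RHS

Yes, on the curve


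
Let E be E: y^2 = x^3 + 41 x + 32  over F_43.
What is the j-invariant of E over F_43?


Delta = -16(4 a^3 + 27 b^2) mod 43 = 12
-1728 * (4 a)^3 = -1728 * (4*41)^3 mod 43 = 11
j = 11 * 12^(-1) mod 43 = 26

j = 26 (mod 43)


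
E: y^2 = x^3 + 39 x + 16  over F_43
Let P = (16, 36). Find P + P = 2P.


Doubling: s = (3 x1^2 + a) / (2 y1)
s = (3*16^2 + 39) / (2*36) mod 43 = 13
x3 = s^2 - 2 x1 mod 43 = 13^2 - 2*16 = 8
y3 = s (x1 - x3) - y1 mod 43 = 13 * (16 - 8) - 36 = 25

2P = (8, 25)


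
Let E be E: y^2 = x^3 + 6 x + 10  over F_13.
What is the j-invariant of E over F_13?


Delta = -16(4 a^3 + 27 b^2) mod 13 = 7
-1728 * (4 a)^3 = -1728 * (4*6)^3 mod 13 = 5
j = 5 * 7^(-1) mod 13 = 10

j = 10 (mod 13)


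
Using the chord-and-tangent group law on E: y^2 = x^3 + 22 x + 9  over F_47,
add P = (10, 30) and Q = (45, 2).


P != Q, so use the chord formula.
s = (y2 - y1) / (x2 - x1) = (19) / (35) mod 47 = 18
x3 = s^2 - x1 - x2 mod 47 = 18^2 - 10 - 45 = 34
y3 = s (x1 - x3) - y1 mod 47 = 18 * (10 - 34) - 30 = 8

P + Q = (34, 8)


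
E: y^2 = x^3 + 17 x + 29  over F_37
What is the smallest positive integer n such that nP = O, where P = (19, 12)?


Compute successive multiples of P until we hit O:
  1P = (19, 12)
  2P = (2, 21)
  3P = (15, 12)
  4P = (3, 25)
  5P = (8, 23)
  6P = (11, 17)
  7P = (23, 9)
  8P = (21, 8)
  ... (continuing to 23P)
  23P = O

ord(P) = 23


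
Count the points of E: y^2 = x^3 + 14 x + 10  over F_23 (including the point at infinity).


For each x in F_23, count y with y^2 = x^3 + 14 x + 10 mod 23:
  x = 1: RHS = 2, y in [5, 18]  -> 2 point(s)
  x = 2: RHS = 0, y in [0]  -> 1 point(s)
  x = 8: RHS = 13, y in [6, 17]  -> 2 point(s)
  x = 10: RHS = 0, y in [0]  -> 1 point(s)
  x = 11: RHS = 0, y in [0]  -> 1 point(s)
  x = 14: RHS = 6, y in [11, 12]  -> 2 point(s)
  x = 16: RHS = 6, y in [11, 12]  -> 2 point(s)
  x = 17: RHS = 9, y in [3, 20]  -> 2 point(s)
  x = 22: RHS = 18, y in [8, 15]  -> 2 point(s)
Affine points: 15. Add the point at infinity: total = 16.

#E(F_23) = 16


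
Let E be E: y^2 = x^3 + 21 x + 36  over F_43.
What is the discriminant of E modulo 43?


4 a^3 + 27 b^2 = 4*21^3 + 27*36^2 = 37044 + 34992 = 72036
Delta = -16 * (72036) = -1152576
Delta mod 43 = 39

Delta = 39 (mod 43)


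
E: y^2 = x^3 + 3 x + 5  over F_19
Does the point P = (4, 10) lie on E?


Check whether y^2 = x^3 + 3 x + 5 (mod 19) for (x, y) = (4, 10).
LHS: y^2 = 10^2 mod 19 = 5
RHS: x^3 + 3 x + 5 = 4^3 + 3*4 + 5 mod 19 = 5
LHS = RHS

Yes, on the curve


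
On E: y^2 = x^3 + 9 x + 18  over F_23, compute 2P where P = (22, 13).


k = 2 = 10_2 (binary, LSB first: 01)
Double-and-add from P = (22, 13):
  bit 0 = 0: acc unchanged = O
  bit 1 = 1: acc = O + (18, 3) = (18, 3)

2P = (18, 3)


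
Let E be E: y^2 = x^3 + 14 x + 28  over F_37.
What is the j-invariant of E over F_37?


Delta = -16(4 a^3 + 27 b^2) mod 37 = 33
-1728 * (4 a)^3 = -1728 * (4*14)^3 mod 37 = 6
j = 6 * 33^(-1) mod 37 = 17

j = 17 (mod 37)


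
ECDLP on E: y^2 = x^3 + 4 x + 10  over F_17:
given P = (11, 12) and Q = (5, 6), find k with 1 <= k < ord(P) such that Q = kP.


Enumerate multiples of P until we hit Q = (5, 6):
  1P = (11, 12)
  2P = (13, 7)
  3P = (12, 16)
  4P = (10, 9)
  5P = (5, 6)
Match found at i = 5.

k = 5


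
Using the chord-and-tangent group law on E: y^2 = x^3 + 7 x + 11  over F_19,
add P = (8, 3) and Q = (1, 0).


P != Q, so use the chord formula.
s = (y2 - y1) / (x2 - x1) = (16) / (12) mod 19 = 14
x3 = s^2 - x1 - x2 mod 19 = 14^2 - 8 - 1 = 16
y3 = s (x1 - x3) - y1 mod 19 = 14 * (8 - 16) - 3 = 18

P + Q = (16, 18)


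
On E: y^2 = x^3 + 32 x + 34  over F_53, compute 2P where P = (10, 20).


Doubling: s = (3 x1^2 + a) / (2 y1)
s = (3*10^2 + 32) / (2*20) mod 53 = 3
x3 = s^2 - 2 x1 mod 53 = 3^2 - 2*10 = 42
y3 = s (x1 - x3) - y1 mod 53 = 3 * (10 - 42) - 20 = 43

2P = (42, 43)


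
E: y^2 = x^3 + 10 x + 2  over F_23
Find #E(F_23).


For each x in F_23, count y with y^2 = x^3 + 10 x + 2 mod 23:
  x = 0: RHS = 2, y in [5, 18]  -> 2 point(s)
  x = 1: RHS = 13, y in [6, 17]  -> 2 point(s)
  x = 3: RHS = 13, y in [6, 17]  -> 2 point(s)
  x = 5: RHS = 16, y in [4, 19]  -> 2 point(s)
  x = 6: RHS = 2, y in [5, 18]  -> 2 point(s)
  x = 7: RHS = 1, y in [1, 22]  -> 2 point(s)
  x = 9: RHS = 16, y in [4, 19]  -> 2 point(s)
  x = 13: RHS = 6, y in [11, 12]  -> 2 point(s)
  x = 15: RHS = 8, y in [10, 13]  -> 2 point(s)
  x = 16: RHS = 3, y in [7, 16]  -> 2 point(s)
  x = 17: RHS = 2, y in [5, 18]  -> 2 point(s)
  x = 19: RHS = 13, y in [6, 17]  -> 2 point(s)
Affine points: 24. Add the point at infinity: total = 25.

#E(F_23) = 25


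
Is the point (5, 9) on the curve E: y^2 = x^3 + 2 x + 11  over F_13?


Check whether y^2 = x^3 + 2 x + 11 (mod 13) for (x, y) = (5, 9).
LHS: y^2 = 9^2 mod 13 = 3
RHS: x^3 + 2 x + 11 = 5^3 + 2*5 + 11 mod 13 = 3
LHS = RHS

Yes, on the curve


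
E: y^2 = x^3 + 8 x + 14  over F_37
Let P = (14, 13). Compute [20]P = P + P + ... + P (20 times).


k = 20 = 10100_2 (binary, LSB first: 00101)
Double-and-add from P = (14, 13):
  bit 0 = 0: acc unchanged = O
  bit 1 = 0: acc unchanged = O
  bit 2 = 1: acc = O + (27, 9) = (27, 9)
  bit 3 = 0: acc unchanged = (27, 9)
  bit 4 = 1: acc = (27, 9) + (22, 16) = (24, 9)

20P = (24, 9)


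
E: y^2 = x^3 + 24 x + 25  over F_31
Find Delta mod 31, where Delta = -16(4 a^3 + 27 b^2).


4 a^3 + 27 b^2 = 4*24^3 + 27*25^2 = 55296 + 16875 = 72171
Delta = -16 * (72171) = -1154736
Delta mod 31 = 14

Delta = 14 (mod 31)


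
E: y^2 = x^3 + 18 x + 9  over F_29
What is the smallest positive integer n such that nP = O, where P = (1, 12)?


Compute successive multiples of P until we hit O:
  1P = (1, 12)
  2P = (11, 1)
  3P = (4, 0)
  4P = (11, 28)
  5P = (1, 17)
  6P = O

ord(P) = 6


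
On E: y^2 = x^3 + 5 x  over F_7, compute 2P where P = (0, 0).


k = 2 = 10_2 (binary, LSB first: 01)
Double-and-add from P = (0, 0):
  bit 0 = 0: acc unchanged = O
  bit 1 = 1: acc = O + O = O

2P = O


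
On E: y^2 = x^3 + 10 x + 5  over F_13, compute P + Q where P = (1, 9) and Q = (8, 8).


P != Q, so use the chord formula.
s = (y2 - y1) / (x2 - x1) = (12) / (7) mod 13 = 11
x3 = s^2 - x1 - x2 mod 13 = 11^2 - 1 - 8 = 8
y3 = s (x1 - x3) - y1 mod 13 = 11 * (1 - 8) - 9 = 5

P + Q = (8, 5)


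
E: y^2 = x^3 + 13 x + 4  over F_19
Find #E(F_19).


For each x in F_19, count y with y^2 = x^3 + 13 x + 4 mod 19:
  x = 0: RHS = 4, y in [2, 17]  -> 2 point(s)
  x = 2: RHS = 0, y in [0]  -> 1 point(s)
  x = 4: RHS = 6, y in [5, 14]  -> 2 point(s)
  x = 5: RHS = 4, y in [2, 17]  -> 2 point(s)
  x = 7: RHS = 1, y in [1, 18]  -> 2 point(s)
  x = 12: RHS = 7, y in [8, 11]  -> 2 point(s)
  x = 14: RHS = 4, y in [2, 17]  -> 2 point(s)
  x = 18: RHS = 9, y in [3, 16]  -> 2 point(s)
Affine points: 15. Add the point at infinity: total = 16.

#E(F_19) = 16


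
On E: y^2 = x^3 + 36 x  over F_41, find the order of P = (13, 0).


Compute successive multiples of P until we hit O:
  1P = (13, 0)
  2P = O

ord(P) = 2


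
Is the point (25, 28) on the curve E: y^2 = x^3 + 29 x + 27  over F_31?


Check whether y^2 = x^3 + 29 x + 27 (mod 31) for (x, y) = (25, 28).
LHS: y^2 = 28^2 mod 31 = 9
RHS: x^3 + 29 x + 27 = 25^3 + 29*25 + 27 mod 31 = 9
LHS = RHS

Yes, on the curve


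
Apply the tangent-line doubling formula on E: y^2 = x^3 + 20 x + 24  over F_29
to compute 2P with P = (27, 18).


Doubling: s = (3 x1^2 + a) / (2 y1)
s = (3*27^2 + 20) / (2*18) mod 29 = 17
x3 = s^2 - 2 x1 mod 29 = 17^2 - 2*27 = 3
y3 = s (x1 - x3) - y1 mod 29 = 17 * (27 - 3) - 18 = 13

2P = (3, 13)


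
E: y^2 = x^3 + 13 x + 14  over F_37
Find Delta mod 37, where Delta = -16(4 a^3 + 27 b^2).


4 a^3 + 27 b^2 = 4*13^3 + 27*14^2 = 8788 + 5292 = 14080
Delta = -16 * (14080) = -225280
Delta mod 37 = 13

Delta = 13 (mod 37)


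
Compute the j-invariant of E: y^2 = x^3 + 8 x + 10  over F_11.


Delta = -16(4 a^3 + 27 b^2) mod 11 = 9
-1728 * (4 a)^3 = -1728 * (4*8)^3 mod 11 = 1
j = 1 * 9^(-1) mod 11 = 5

j = 5 (mod 11)


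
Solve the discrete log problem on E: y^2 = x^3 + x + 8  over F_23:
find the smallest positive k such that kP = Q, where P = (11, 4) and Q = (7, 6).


Enumerate multiples of P until we hit Q = (7, 6):
  1P = (11, 4)
  2P = (7, 17)
  3P = (17, 4)
  4P = (18, 19)
  5P = (0, 13)
  6P = (14, 11)
  7P = (6, 0)
  8P = (14, 12)
  9P = (0, 10)
  10P = (18, 4)
  11P = (17, 19)
  12P = (7, 6)
Match found at i = 12.

k = 12


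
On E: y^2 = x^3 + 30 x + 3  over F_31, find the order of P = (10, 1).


Compute successive multiples of P until we hit O:
  1P = (10, 1)
  2P = (18, 12)
  3P = (17, 1)
  4P = (4, 30)
  5P = (24, 15)
  6P = (29, 11)
  7P = (28, 14)
  8P = (25, 14)
  ... (continuing to 33P)
  33P = O

ord(P) = 33


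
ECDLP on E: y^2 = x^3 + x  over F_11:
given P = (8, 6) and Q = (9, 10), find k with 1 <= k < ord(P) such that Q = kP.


Enumerate multiples of P until we hit Q = (9, 10):
  1P = (8, 6)
  2P = (9, 10)
Match found at i = 2.

k = 2


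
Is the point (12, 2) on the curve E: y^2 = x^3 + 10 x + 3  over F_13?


Check whether y^2 = x^3 + 10 x + 3 (mod 13) for (x, y) = (12, 2).
LHS: y^2 = 2^2 mod 13 = 4
RHS: x^3 + 10 x + 3 = 12^3 + 10*12 + 3 mod 13 = 5
LHS != RHS

No, not on the curve


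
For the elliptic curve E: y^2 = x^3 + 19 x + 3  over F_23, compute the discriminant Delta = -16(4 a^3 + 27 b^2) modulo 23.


4 a^3 + 27 b^2 = 4*19^3 + 27*3^2 = 27436 + 243 = 27679
Delta = -16 * (27679) = -442864
Delta mod 23 = 1

Delta = 1 (mod 23)


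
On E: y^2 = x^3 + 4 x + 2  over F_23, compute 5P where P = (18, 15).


k = 5 = 101_2 (binary, LSB first: 101)
Double-and-add from P = (18, 15):
  bit 0 = 1: acc = O + (18, 15) = (18, 15)
  bit 1 = 0: acc unchanged = (18, 15)
  bit 2 = 1: acc = (18, 15) + (3, 15) = (2, 8)

5P = (2, 8)


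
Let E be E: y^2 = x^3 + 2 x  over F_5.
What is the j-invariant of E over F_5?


Delta = -16(4 a^3 + 27 b^2) mod 5 = 3
-1728 * (4 a)^3 = -1728 * (4*2)^3 mod 5 = 4
j = 4 * 3^(-1) mod 5 = 3

j = 3 (mod 5)


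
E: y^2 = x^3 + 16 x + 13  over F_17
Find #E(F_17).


For each x in F_17, count y with y^2 = x^3 + 16 x + 13 mod 17:
  x = 0: RHS = 13, y in [8, 9]  -> 2 point(s)
  x = 1: RHS = 13, y in [8, 9]  -> 2 point(s)
  x = 2: RHS = 2, y in [6, 11]  -> 2 point(s)
  x = 6: RHS = 2, y in [6, 11]  -> 2 point(s)
  x = 7: RHS = 9, y in [3, 14]  -> 2 point(s)
  x = 9: RHS = 2, y in [6, 11]  -> 2 point(s)
  x = 10: RHS = 0, y in [0]  -> 1 point(s)
  x = 13: RHS = 4, y in [2, 15]  -> 2 point(s)
  x = 16: RHS = 13, y in [8, 9]  -> 2 point(s)
Affine points: 17. Add the point at infinity: total = 18.

#E(F_17) = 18


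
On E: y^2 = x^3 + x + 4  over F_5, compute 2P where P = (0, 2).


Doubling: s = (3 x1^2 + a) / (2 y1)
s = (3*0^2 + 1) / (2*2) mod 5 = 4
x3 = s^2 - 2 x1 mod 5 = 4^2 - 2*0 = 1
y3 = s (x1 - x3) - y1 mod 5 = 4 * (0 - 1) - 2 = 4

2P = (1, 4)


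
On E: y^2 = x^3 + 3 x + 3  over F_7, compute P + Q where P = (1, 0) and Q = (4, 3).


P != Q, so use the chord formula.
s = (y2 - y1) / (x2 - x1) = (3) / (3) mod 7 = 1
x3 = s^2 - x1 - x2 mod 7 = 1^2 - 1 - 4 = 3
y3 = s (x1 - x3) - y1 mod 7 = 1 * (1 - 3) - 0 = 5

P + Q = (3, 5)


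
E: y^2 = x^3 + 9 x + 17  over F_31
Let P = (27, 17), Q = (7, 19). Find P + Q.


P != Q, so use the chord formula.
s = (y2 - y1) / (x2 - x1) = (2) / (11) mod 31 = 3
x3 = s^2 - x1 - x2 mod 31 = 3^2 - 27 - 7 = 6
y3 = s (x1 - x3) - y1 mod 31 = 3 * (27 - 6) - 17 = 15

P + Q = (6, 15)


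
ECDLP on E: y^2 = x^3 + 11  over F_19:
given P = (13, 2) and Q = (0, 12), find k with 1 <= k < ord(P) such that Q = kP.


Enumerate multiples of P until we hit Q = (0, 12):
  1P = (13, 2)
  2P = (0, 7)
  3P = (3, 0)
  4P = (0, 12)
Match found at i = 4.

k = 4


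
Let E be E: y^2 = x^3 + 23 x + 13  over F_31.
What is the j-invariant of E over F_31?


Delta = -16(4 a^3 + 27 b^2) mod 31 = 29
-1728 * (4 a)^3 = -1728 * (4*23)^3 mod 31 = 23
j = 23 * 29^(-1) mod 31 = 4

j = 4 (mod 31)


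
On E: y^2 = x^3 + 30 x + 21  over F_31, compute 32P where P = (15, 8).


k = 32 = 100000_2 (binary, LSB first: 000001)
Double-and-add from P = (15, 8):
  bit 0 = 0: acc unchanged = O
  bit 1 = 0: acc unchanged = O
  bit 2 = 0: acc unchanged = O
  bit 3 = 0: acc unchanged = O
  bit 4 = 0: acc unchanged = O
  bit 5 = 1: acc = O + (25, 11) = (25, 11)

32P = (25, 11)


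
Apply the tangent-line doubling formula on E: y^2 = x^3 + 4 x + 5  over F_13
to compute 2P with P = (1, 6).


Doubling: s = (3 x1^2 + a) / (2 y1)
s = (3*1^2 + 4) / (2*6) mod 13 = 6
x3 = s^2 - 2 x1 mod 13 = 6^2 - 2*1 = 8
y3 = s (x1 - x3) - y1 mod 13 = 6 * (1 - 8) - 6 = 4

2P = (8, 4)


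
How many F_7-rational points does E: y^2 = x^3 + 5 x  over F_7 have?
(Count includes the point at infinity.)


For each x in F_7, count y with y^2 = x^3 + 5 x + 0 mod 7:
  x = 0: RHS = 0, y in [0]  -> 1 point(s)
  x = 2: RHS = 4, y in [2, 5]  -> 2 point(s)
  x = 3: RHS = 0, y in [0]  -> 1 point(s)
  x = 4: RHS = 0, y in [0]  -> 1 point(s)
  x = 6: RHS = 1, y in [1, 6]  -> 2 point(s)
Affine points: 7. Add the point at infinity: total = 8.

#E(F_7) = 8


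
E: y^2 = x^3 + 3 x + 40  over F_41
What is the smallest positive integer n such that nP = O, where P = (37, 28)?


Compute successive multiples of P until we hit O:
  1P = (37, 28)
  2P = (13, 29)
  3P = (12, 0)
  4P = (13, 12)
  5P = (37, 13)
  6P = O

ord(P) = 6


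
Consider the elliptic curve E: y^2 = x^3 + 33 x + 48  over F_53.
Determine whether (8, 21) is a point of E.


Check whether y^2 = x^3 + 33 x + 48 (mod 53) for (x, y) = (8, 21).
LHS: y^2 = 21^2 mod 53 = 17
RHS: x^3 + 33 x + 48 = 8^3 + 33*8 + 48 mod 53 = 29
LHS != RHS

No, not on the curve


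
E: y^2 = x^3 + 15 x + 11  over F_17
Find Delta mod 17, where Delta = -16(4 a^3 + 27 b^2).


4 a^3 + 27 b^2 = 4*15^3 + 27*11^2 = 13500 + 3267 = 16767
Delta = -16 * (16767) = -268272
Delta mod 17 = 5

Delta = 5 (mod 17)


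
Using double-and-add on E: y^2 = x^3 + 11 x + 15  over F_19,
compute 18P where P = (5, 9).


k = 18 = 10010_2 (binary, LSB first: 01001)
Double-and-add from P = (5, 9):
  bit 0 = 0: acc unchanged = O
  bit 1 = 1: acc = O + (14, 5) = (14, 5)
  bit 2 = 0: acc unchanged = (14, 5)
  bit 3 = 0: acc unchanged = (14, 5)
  bit 4 = 1: acc = (14, 5) + (9, 8) = (7, 6)

18P = (7, 6)


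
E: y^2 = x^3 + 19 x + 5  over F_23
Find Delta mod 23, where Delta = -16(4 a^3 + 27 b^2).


4 a^3 + 27 b^2 = 4*19^3 + 27*5^2 = 27436 + 675 = 28111
Delta = -16 * (28111) = -449776
Delta mod 23 = 12

Delta = 12 (mod 23)


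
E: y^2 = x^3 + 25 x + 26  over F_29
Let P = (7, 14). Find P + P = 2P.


Doubling: s = (3 x1^2 + a) / (2 y1)
s = (3*7^2 + 25) / (2*14) mod 29 = 2
x3 = s^2 - 2 x1 mod 29 = 2^2 - 2*7 = 19
y3 = s (x1 - x3) - y1 mod 29 = 2 * (7 - 19) - 14 = 20

2P = (19, 20)


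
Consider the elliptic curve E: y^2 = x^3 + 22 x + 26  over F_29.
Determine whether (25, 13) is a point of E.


Check whether y^2 = x^3 + 22 x + 26 (mod 29) for (x, y) = (25, 13).
LHS: y^2 = 13^2 mod 29 = 24
RHS: x^3 + 22 x + 26 = 25^3 + 22*25 + 26 mod 29 = 19
LHS != RHS

No, not on the curve


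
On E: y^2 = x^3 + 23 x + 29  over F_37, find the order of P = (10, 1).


Compute successive multiples of P until we hit O:
  1P = (10, 1)
  2P = (5, 11)
  3P = (26, 31)
  4P = (34, 28)
  5P = (33, 24)
  6P = (32, 14)
  7P = (2, 34)
  8P = (16, 33)
  ... (continuing to 40P)
  40P = O

ord(P) = 40


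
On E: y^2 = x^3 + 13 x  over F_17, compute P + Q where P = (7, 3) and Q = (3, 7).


P != Q, so use the chord formula.
s = (y2 - y1) / (x2 - x1) = (4) / (13) mod 17 = 16
x3 = s^2 - x1 - x2 mod 17 = 16^2 - 7 - 3 = 8
y3 = s (x1 - x3) - y1 mod 17 = 16 * (7 - 8) - 3 = 15

P + Q = (8, 15)


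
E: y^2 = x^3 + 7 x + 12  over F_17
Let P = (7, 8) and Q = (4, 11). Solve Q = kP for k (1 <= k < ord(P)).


Enumerate multiples of P until we hit Q = (4, 11):
  1P = (7, 8)
  2P = (4, 6)
  3P = (14, 10)
  4P = (11, 3)
  5P = (8, 6)
  6P = (6, 7)
  7P = (5, 11)
  8P = (3, 3)
  9P = (16, 2)
  10P = (2, 0)
  11P = (16, 15)
  12P = (3, 14)
  13P = (5, 6)
  14P = (6, 10)
  15P = (8, 11)
  16P = (11, 14)
  17P = (14, 7)
  18P = (4, 11)
Match found at i = 18.

k = 18


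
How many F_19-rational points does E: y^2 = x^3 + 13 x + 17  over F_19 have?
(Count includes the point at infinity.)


For each x in F_19, count y with y^2 = x^3 + 13 x + 17 mod 19:
  x = 0: RHS = 17, y in [6, 13]  -> 2 point(s)
  x = 3: RHS = 7, y in [8, 11]  -> 2 point(s)
  x = 4: RHS = 0, y in [0]  -> 1 point(s)
  x = 5: RHS = 17, y in [6, 13]  -> 2 point(s)
  x = 6: RHS = 7, y in [8, 11]  -> 2 point(s)
  x = 8: RHS = 6, y in [5, 14]  -> 2 point(s)
  x = 10: RHS = 7, y in [8, 11]  -> 2 point(s)
  x = 11: RHS = 9, y in [3, 16]  -> 2 point(s)
  x = 12: RHS = 1, y in [1, 18]  -> 2 point(s)
  x = 14: RHS = 17, y in [6, 13]  -> 2 point(s)
Affine points: 19. Add the point at infinity: total = 20.

#E(F_19) = 20


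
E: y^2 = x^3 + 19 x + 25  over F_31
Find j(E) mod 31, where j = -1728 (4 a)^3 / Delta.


Delta = -16(4 a^3 + 27 b^2) mod 31 = 25
-1728 * (4 a)^3 = -1728 * (4*19)^3 mod 31 = 4
j = 4 * 25^(-1) mod 31 = 20

j = 20 (mod 31)


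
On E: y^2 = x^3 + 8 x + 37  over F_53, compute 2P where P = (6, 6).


Doubling: s = (3 x1^2 + a) / (2 y1)
s = (3*6^2 + 8) / (2*6) mod 53 = 45
x3 = s^2 - 2 x1 mod 53 = 45^2 - 2*6 = 52
y3 = s (x1 - x3) - y1 mod 53 = 45 * (6 - 52) - 6 = 44

2P = (52, 44)


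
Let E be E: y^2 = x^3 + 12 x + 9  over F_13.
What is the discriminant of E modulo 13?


4 a^3 + 27 b^2 = 4*12^3 + 27*9^2 = 6912 + 2187 = 9099
Delta = -16 * (9099) = -145584
Delta mod 13 = 3

Delta = 3 (mod 13)


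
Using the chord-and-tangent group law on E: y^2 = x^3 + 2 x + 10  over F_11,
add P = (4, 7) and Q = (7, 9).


P != Q, so use the chord formula.
s = (y2 - y1) / (x2 - x1) = (2) / (3) mod 11 = 8
x3 = s^2 - x1 - x2 mod 11 = 8^2 - 4 - 7 = 9
y3 = s (x1 - x3) - y1 mod 11 = 8 * (4 - 9) - 7 = 8

P + Q = (9, 8)


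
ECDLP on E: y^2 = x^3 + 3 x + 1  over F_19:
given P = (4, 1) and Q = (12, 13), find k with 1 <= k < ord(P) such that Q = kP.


Enumerate multiples of P until we hit Q = (12, 13):
  1P = (4, 1)
  2P = (1, 9)
  3P = (0, 1)
  4P = (15, 18)
  5P = (6, 8)
  6P = (7, 17)
  7P = (9, 4)
  8P = (17, 14)
  9P = (18, 4)
  10P = (8, 9)
  11P = (11, 4)
  12P = (10, 10)
  13P = (12, 6)
  14P = (12, 13)
Match found at i = 14.

k = 14


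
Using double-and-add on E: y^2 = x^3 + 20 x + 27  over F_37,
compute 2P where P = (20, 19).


k = 2 = 10_2 (binary, LSB first: 01)
Double-and-add from P = (20, 19):
  bit 0 = 0: acc unchanged = O
  bit 1 = 1: acc = O + (35, 33) = (35, 33)

2P = (35, 33)


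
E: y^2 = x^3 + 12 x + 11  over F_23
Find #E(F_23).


For each x in F_23, count y with y^2 = x^3 + 12 x + 11 mod 23:
  x = 1: RHS = 1, y in [1, 22]  -> 2 point(s)
  x = 4: RHS = 8, y in [10, 13]  -> 2 point(s)
  x = 5: RHS = 12, y in [9, 14]  -> 2 point(s)
  x = 6: RHS = 0, y in [0]  -> 1 point(s)
  x = 7: RHS = 1, y in [1, 22]  -> 2 point(s)
  x = 10: RHS = 4, y in [2, 21]  -> 2 point(s)
  x = 11: RHS = 2, y in [5, 18]  -> 2 point(s)
  x = 13: RHS = 18, y in [8, 15]  -> 2 point(s)
  x = 14: RHS = 2, y in [5, 18]  -> 2 point(s)
  x = 15: RHS = 1, y in [1, 22]  -> 2 point(s)
  x = 21: RHS = 2, y in [5, 18]  -> 2 point(s)
Affine points: 21. Add the point at infinity: total = 22.

#E(F_23) = 22


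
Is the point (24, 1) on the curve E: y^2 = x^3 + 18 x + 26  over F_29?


Check whether y^2 = x^3 + 18 x + 26 (mod 29) for (x, y) = (24, 1).
LHS: y^2 = 1^2 mod 29 = 1
RHS: x^3 + 18 x + 26 = 24^3 + 18*24 + 26 mod 29 = 14
LHS != RHS

No, not on the curve


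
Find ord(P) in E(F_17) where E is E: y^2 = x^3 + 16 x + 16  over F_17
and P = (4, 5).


Compute successive multiples of P until we hit O:
  1P = (4, 5)
  2P = (1, 4)
  3P = (14, 3)
  4P = (14, 14)
  5P = (1, 13)
  6P = (4, 12)
  7P = O

ord(P) = 7


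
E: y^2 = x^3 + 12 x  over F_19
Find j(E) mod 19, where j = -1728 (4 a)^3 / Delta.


Delta = -16(4 a^3 + 27 b^2) mod 19 = 7
-1728 * (4 a)^3 = -1728 * (4*12)^3 mod 19 = 12
j = 12 * 7^(-1) mod 19 = 18

j = 18 (mod 19)


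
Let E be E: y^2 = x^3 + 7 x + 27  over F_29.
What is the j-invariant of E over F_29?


Delta = -16(4 a^3 + 27 b^2) mod 29 = 13
-1728 * (4 a)^3 = -1728 * (4*7)^3 mod 29 = 17
j = 17 * 13^(-1) mod 29 = 8

j = 8 (mod 29)


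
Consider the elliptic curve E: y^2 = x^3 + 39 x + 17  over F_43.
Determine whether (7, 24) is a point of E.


Check whether y^2 = x^3 + 39 x + 17 (mod 43) for (x, y) = (7, 24).
LHS: y^2 = 24^2 mod 43 = 17
RHS: x^3 + 39 x + 17 = 7^3 + 39*7 + 17 mod 43 = 31
LHS != RHS

No, not on the curve


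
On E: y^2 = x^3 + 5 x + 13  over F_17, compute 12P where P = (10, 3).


k = 12 = 1100_2 (binary, LSB first: 0011)
Double-and-add from P = (10, 3):
  bit 0 = 0: acc unchanged = O
  bit 1 = 0: acc unchanged = O
  bit 2 = 1: acc = O + (3, 2) = (3, 2)
  bit 3 = 1: acc = (3, 2) + (7, 0) = (3, 15)

12P = (3, 15)


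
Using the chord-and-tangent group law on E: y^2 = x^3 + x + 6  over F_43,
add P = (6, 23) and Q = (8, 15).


P != Q, so use the chord formula.
s = (y2 - y1) / (x2 - x1) = (35) / (2) mod 43 = 39
x3 = s^2 - x1 - x2 mod 43 = 39^2 - 6 - 8 = 2
y3 = s (x1 - x3) - y1 mod 43 = 39 * (6 - 2) - 23 = 4

P + Q = (2, 4)


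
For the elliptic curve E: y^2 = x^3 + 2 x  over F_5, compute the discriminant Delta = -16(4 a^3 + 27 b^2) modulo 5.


4 a^3 + 27 b^2 = 4*2^3 + 27*0^2 = 32 + 0 = 32
Delta = -16 * (32) = -512
Delta mod 5 = 3

Delta = 3 (mod 5)


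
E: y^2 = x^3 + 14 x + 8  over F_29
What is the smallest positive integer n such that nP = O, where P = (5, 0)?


Compute successive multiples of P until we hit O:
  1P = (5, 0)
  2P = O

ord(P) = 2


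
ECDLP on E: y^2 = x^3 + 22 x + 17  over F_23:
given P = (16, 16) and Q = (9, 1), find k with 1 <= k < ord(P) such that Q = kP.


Enumerate multiples of P until we hit Q = (9, 1):
  1P = (16, 16)
  2P = (4, 10)
  3P = (9, 22)
  4P = (10, 15)
  5P = (13, 19)
  6P = (18, 9)
  7P = (7, 10)
  8P = (3, 8)
  9P = (12, 13)
  10P = (20, 4)
  11P = (19, 16)
  12P = (11, 7)
  13P = (2, 0)
  14P = (11, 16)
  15P = (19, 7)
  16P = (20, 19)
  17P = (12, 10)
  18P = (3, 15)
  19P = (7, 13)
  20P = (18, 14)
  21P = (13, 4)
  22P = (10, 8)
  23P = (9, 1)
Match found at i = 23.

k = 23


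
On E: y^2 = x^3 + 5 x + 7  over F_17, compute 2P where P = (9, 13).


Doubling: s = (3 x1^2 + a) / (2 y1)
s = (3*9^2 + 5) / (2*13) mod 17 = 3
x3 = s^2 - 2 x1 mod 17 = 3^2 - 2*9 = 8
y3 = s (x1 - x3) - y1 mod 17 = 3 * (9 - 8) - 13 = 7

2P = (8, 7)


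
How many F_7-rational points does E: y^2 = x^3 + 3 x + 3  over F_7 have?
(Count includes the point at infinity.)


For each x in F_7, count y with y^2 = x^3 + 3 x + 3 mod 7:
  x = 1: RHS = 0, y in [0]  -> 1 point(s)
  x = 3: RHS = 4, y in [2, 5]  -> 2 point(s)
  x = 4: RHS = 2, y in [3, 4]  -> 2 point(s)
Affine points: 5. Add the point at infinity: total = 6.

#E(F_7) = 6


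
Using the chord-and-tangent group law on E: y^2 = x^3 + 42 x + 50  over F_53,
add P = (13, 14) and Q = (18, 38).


P != Q, so use the chord formula.
s = (y2 - y1) / (x2 - x1) = (24) / (5) mod 53 = 26
x3 = s^2 - x1 - x2 mod 53 = 26^2 - 13 - 18 = 9
y3 = s (x1 - x3) - y1 mod 53 = 26 * (13 - 9) - 14 = 37

P + Q = (9, 37)


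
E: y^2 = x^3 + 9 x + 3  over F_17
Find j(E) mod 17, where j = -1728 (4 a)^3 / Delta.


Delta = -16(4 a^3 + 27 b^2) mod 17 = 14
-1728 * (4 a)^3 = -1728 * (4*9)^3 mod 17 = 14
j = 14 * 14^(-1) mod 17 = 1

j = 1 (mod 17)


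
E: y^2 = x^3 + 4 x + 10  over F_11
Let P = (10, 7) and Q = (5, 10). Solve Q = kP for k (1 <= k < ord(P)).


Enumerate multiples of P until we hit Q = (5, 10):
  1P = (10, 7)
  2P = (5, 1)
  3P = (8, 2)
  4P = (2, 2)
  5P = (3, 7)
  6P = (9, 4)
  7P = (1, 9)
  8P = (1, 2)
  9P = (9, 7)
  10P = (3, 4)
  11P = (2, 9)
  12P = (8, 9)
  13P = (5, 10)
Match found at i = 13.

k = 13


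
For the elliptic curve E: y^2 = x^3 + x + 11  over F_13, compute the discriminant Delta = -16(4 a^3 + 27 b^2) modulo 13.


4 a^3 + 27 b^2 = 4*1^3 + 27*11^2 = 4 + 3267 = 3271
Delta = -16 * (3271) = -52336
Delta mod 13 = 2

Delta = 2 (mod 13)


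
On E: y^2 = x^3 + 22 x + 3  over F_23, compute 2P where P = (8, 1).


Doubling: s = (3 x1^2 + a) / (2 y1)
s = (3*8^2 + 22) / (2*1) mod 23 = 15
x3 = s^2 - 2 x1 mod 23 = 15^2 - 2*8 = 2
y3 = s (x1 - x3) - y1 mod 23 = 15 * (8 - 2) - 1 = 20

2P = (2, 20)


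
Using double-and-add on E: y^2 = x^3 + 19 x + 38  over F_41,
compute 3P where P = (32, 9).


k = 3 = 11_2 (binary, LSB first: 11)
Double-and-add from P = (32, 9):
  bit 0 = 1: acc = O + (32, 9) = (32, 9)
  bit 1 = 1: acc = (32, 9) + (36, 33) = (9, 6)

3P = (9, 6)


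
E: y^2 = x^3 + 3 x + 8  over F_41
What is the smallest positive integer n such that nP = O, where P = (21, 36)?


Compute successive multiples of P until we hit O:
  1P = (21, 36)
  2P = (19, 35)
  3P = (32, 20)
  4P = (24, 28)
  5P = (35, 15)
  6P = (18, 21)
  7P = (27, 16)
  8P = (36, 14)
  ... (continuing to 41P)
  41P = O

ord(P) = 41


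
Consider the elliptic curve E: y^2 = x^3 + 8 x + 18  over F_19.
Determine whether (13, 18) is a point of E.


Check whether y^2 = x^3 + 8 x + 18 (mod 19) for (x, y) = (13, 18).
LHS: y^2 = 18^2 mod 19 = 1
RHS: x^3 + 8 x + 18 = 13^3 + 8*13 + 18 mod 19 = 1
LHS = RHS

Yes, on the curve


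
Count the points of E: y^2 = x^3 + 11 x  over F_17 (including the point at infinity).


For each x in F_17, count y with y^2 = x^3 + 11 x + 0 mod 17:
  x = 0: RHS = 0, y in [0]  -> 1 point(s)
  x = 2: RHS = 13, y in [8, 9]  -> 2 point(s)
  x = 3: RHS = 9, y in [3, 14]  -> 2 point(s)
  x = 14: RHS = 8, y in [5, 12]  -> 2 point(s)
  x = 15: RHS = 4, y in [2, 15]  -> 2 point(s)
Affine points: 9. Add the point at infinity: total = 10.

#E(F_17) = 10


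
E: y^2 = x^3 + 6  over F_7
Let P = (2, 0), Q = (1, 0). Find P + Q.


P != Q, so use the chord formula.
s = (y2 - y1) / (x2 - x1) = (0) / (6) mod 7 = 0
x3 = s^2 - x1 - x2 mod 7 = 0^2 - 2 - 1 = 4
y3 = s (x1 - x3) - y1 mod 7 = 0 * (2 - 4) - 0 = 0

P + Q = (4, 0)


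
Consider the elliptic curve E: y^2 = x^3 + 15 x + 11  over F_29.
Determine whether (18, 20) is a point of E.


Check whether y^2 = x^3 + 15 x + 11 (mod 29) for (x, y) = (18, 20).
LHS: y^2 = 20^2 mod 29 = 23
RHS: x^3 + 15 x + 11 = 18^3 + 15*18 + 11 mod 29 = 23
LHS = RHS

Yes, on the curve


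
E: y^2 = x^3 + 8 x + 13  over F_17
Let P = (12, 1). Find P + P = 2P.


Doubling: s = (3 x1^2 + a) / (2 y1)
s = (3*12^2 + 8) / (2*1) mod 17 = 16
x3 = s^2 - 2 x1 mod 17 = 16^2 - 2*12 = 11
y3 = s (x1 - x3) - y1 mod 17 = 16 * (12 - 11) - 1 = 15

2P = (11, 15)


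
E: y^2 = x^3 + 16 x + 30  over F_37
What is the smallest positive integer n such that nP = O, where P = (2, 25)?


Compute successive multiples of P until we hit O:
  1P = (2, 25)
  2P = (21, 28)
  3P = (13, 20)
  4P = (6, 34)
  5P = (4, 26)
  6P = (22, 2)
  7P = (22, 35)
  8P = (4, 11)
  ... (continuing to 13P)
  13P = O

ord(P) = 13


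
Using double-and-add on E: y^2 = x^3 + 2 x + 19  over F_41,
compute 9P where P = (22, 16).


k = 9 = 1001_2 (binary, LSB first: 1001)
Double-and-add from P = (22, 16):
  bit 0 = 1: acc = O + (22, 16) = (22, 16)
  bit 1 = 0: acc unchanged = (22, 16)
  bit 2 = 0: acc unchanged = (22, 16)
  bit 3 = 1: acc = (22, 16) + (6, 40) = (5, 20)

9P = (5, 20)


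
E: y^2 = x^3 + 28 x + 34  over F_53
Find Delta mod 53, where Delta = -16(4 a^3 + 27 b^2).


4 a^3 + 27 b^2 = 4*28^3 + 27*34^2 = 87808 + 31212 = 119020
Delta = -16 * (119020) = -1904320
Delta mod 53 = 23

Delta = 23 (mod 53)


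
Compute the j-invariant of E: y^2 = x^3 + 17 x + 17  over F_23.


Delta = -16(4 a^3 + 27 b^2) mod 23 = 20
-1728 * (4 a)^3 = -1728 * (4*17)^3 mod 23 = 3
j = 3 * 20^(-1) mod 23 = 22

j = 22 (mod 23)


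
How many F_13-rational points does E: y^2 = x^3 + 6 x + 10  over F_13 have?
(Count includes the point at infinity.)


For each x in F_13, count y with y^2 = x^3 + 6 x + 10 mod 13:
  x = 0: RHS = 10, y in [6, 7]  -> 2 point(s)
  x = 1: RHS = 4, y in [2, 11]  -> 2 point(s)
  x = 2: RHS = 4, y in [2, 11]  -> 2 point(s)
  x = 3: RHS = 3, y in [4, 9]  -> 2 point(s)
  x = 5: RHS = 9, y in [3, 10]  -> 2 point(s)
  x = 9: RHS = 0, y in [0]  -> 1 point(s)
  x = 10: RHS = 4, y in [2, 11]  -> 2 point(s)
  x = 11: RHS = 3, y in [4, 9]  -> 2 point(s)
  x = 12: RHS = 3, y in [4, 9]  -> 2 point(s)
Affine points: 17. Add the point at infinity: total = 18.

#E(F_13) = 18


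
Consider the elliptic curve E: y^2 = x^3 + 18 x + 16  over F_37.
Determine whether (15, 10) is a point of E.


Check whether y^2 = x^3 + 18 x + 16 (mod 37) for (x, y) = (15, 10).
LHS: y^2 = 10^2 mod 37 = 26
RHS: x^3 + 18 x + 16 = 15^3 + 18*15 + 16 mod 37 = 35
LHS != RHS

No, not on the curve


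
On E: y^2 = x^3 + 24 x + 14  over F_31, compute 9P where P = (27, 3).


k = 9 = 1001_2 (binary, LSB first: 1001)
Double-and-add from P = (27, 3):
  bit 0 = 1: acc = O + (27, 3) = (27, 3)
  bit 1 = 0: acc unchanged = (27, 3)
  bit 2 = 0: acc unchanged = (27, 3)
  bit 3 = 1: acc = (27, 3) + (30, 19) = (30, 12)

9P = (30, 12)


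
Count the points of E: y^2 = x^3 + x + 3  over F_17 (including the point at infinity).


For each x in F_17, count y with y^2 = x^3 + 1 x + 3 mod 17:
  x = 2: RHS = 13, y in [8, 9]  -> 2 point(s)
  x = 3: RHS = 16, y in [4, 13]  -> 2 point(s)
  x = 6: RHS = 4, y in [2, 15]  -> 2 point(s)
  x = 7: RHS = 13, y in [8, 9]  -> 2 point(s)
  x = 8: RHS = 13, y in [8, 9]  -> 2 point(s)
  x = 11: RHS = 2, y in [6, 11]  -> 2 point(s)
  x = 12: RHS = 9, y in [3, 14]  -> 2 point(s)
  x = 16: RHS = 1, y in [1, 16]  -> 2 point(s)
Affine points: 16. Add the point at infinity: total = 17.

#E(F_17) = 17


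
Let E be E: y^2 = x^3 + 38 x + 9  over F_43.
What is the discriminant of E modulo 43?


4 a^3 + 27 b^2 = 4*38^3 + 27*9^2 = 219488 + 2187 = 221675
Delta = -16 * (221675) = -3546800
Delta mod 43 = 12

Delta = 12 (mod 43)


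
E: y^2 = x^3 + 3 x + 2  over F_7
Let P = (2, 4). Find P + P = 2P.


Doubling: s = (3 x1^2 + a) / (2 y1)
s = (3*2^2 + 3) / (2*4) mod 7 = 1
x3 = s^2 - 2 x1 mod 7 = 1^2 - 2*2 = 4
y3 = s (x1 - x3) - y1 mod 7 = 1 * (2 - 4) - 4 = 1

2P = (4, 1)


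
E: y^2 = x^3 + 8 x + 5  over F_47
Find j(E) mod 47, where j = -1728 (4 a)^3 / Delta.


Delta = -16(4 a^3 + 27 b^2) mod 47 = 1
-1728 * (4 a)^3 = -1728 * (4*8)^3 mod 47 = 5
j = 5 * 1^(-1) mod 47 = 5

j = 5 (mod 47)


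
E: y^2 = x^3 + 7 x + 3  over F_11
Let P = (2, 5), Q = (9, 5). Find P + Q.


P != Q, so use the chord formula.
s = (y2 - y1) / (x2 - x1) = (0) / (7) mod 11 = 0
x3 = s^2 - x1 - x2 mod 11 = 0^2 - 2 - 9 = 0
y3 = s (x1 - x3) - y1 mod 11 = 0 * (2 - 0) - 5 = 6

P + Q = (0, 6)


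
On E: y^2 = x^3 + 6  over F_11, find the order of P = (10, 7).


Compute successive multiples of P until we hit O:
  1P = (10, 7)
  2P = (3, 0)
  3P = (10, 4)
  4P = O

ord(P) = 4


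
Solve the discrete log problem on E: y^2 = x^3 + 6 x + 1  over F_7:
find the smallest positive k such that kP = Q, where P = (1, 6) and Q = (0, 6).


Enumerate multiples of P until we hit Q = (0, 6):
  1P = (1, 6)
  2P = (6, 6)
  3P = (0, 1)
  4P = (3, 5)
  5P = (5, 3)
  6P = (2, 0)
  7P = (5, 4)
  8P = (3, 2)
  9P = (0, 6)
Match found at i = 9.

k = 9
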